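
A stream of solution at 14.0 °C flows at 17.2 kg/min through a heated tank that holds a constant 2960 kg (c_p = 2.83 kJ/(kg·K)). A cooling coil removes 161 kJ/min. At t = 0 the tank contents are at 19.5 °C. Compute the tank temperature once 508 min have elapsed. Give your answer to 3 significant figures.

Heat balance on the well-mixed liquid: M c_p dT/dt = ṁ c_p (T_in − T) − 161.
Rearrange: dT/dt = (T_ss − T)/τ with τ = M/ṁ = 172.09 min and T_ss = T_in − Q̇/(ṁ c_p) = 10.692 °C.
This is linear first-order; T(t) = T_ss + (T₀ − T_ss) e^(−t/τ).
T(508) = 10.692 + (8.8076)·e^(−508/172.09) = 10.692 + (8.8076)·0.052241 = 11.153 °C.

11.2 °C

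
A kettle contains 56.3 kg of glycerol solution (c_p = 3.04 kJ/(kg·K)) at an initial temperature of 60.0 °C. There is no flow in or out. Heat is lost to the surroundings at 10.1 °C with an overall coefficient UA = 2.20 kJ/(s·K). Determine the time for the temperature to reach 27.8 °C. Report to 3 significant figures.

M c_p dT/dt = −UA(T − T_amb).
τ = M c_p/UA = 77.796 s; T_ss = T_amb = 10.100 °C.
T(t) = T_ss + (T₀ − T_ss)e^(−t/τ); set T = 27.8:
t = −τ ln[(T − T_ss)/(T₀ − T_ss)] = −77.796 · ln(0.35471) = 80.633 s.

80.6 s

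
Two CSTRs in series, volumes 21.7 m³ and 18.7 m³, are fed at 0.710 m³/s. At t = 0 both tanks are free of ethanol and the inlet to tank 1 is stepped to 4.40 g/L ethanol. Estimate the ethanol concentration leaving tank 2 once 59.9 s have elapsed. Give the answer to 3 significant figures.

2.74 g/L

Time constants: τᵢ = Vᵢ/Q for each well-mixed tank.
τ₁ = 21.7/0.710 = 30.563 s; τ₂ = 18.7/0.710 = 26.338 s.
Solving the cascade with C₁(0)=C₂(0)=0 gives C₂(t) = C_in[1 − (τ₁ e^(−t/τ₁) − τ₂ e^(−t/τ₂))/(τ₁ − τ₂)].
At t = 59.9: e^(−t/τ₁) = 0.14088, e^(−t/τ₂) = 0.10287.
C₂ = 4.40·[1 − (30.563·0.14088 − 26.338·0.10287)/(4.2254)] = 4.40·0.62221 = 2.7377 g/L.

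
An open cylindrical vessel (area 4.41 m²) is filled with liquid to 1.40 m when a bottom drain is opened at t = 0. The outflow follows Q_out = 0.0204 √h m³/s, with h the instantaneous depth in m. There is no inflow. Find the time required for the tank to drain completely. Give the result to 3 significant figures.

Volume balance on the tank: A dh/dt = −0.0204 √h.
Separate and integrate: 2(√h − √h₀) = −(0.0204/A) t.
Tank is empty when √h = 0: t_empty = 2A√h₀/0.0204.
t_empty = 2·4.41·√1.40/0.0204 = 8.8200·1.1832/0.0204 = 511.57 s.

512 s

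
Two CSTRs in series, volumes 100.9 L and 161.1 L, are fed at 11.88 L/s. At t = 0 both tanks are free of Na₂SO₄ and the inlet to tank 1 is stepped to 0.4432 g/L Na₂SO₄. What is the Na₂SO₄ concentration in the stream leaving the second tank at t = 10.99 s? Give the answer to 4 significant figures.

0.1195 g/L

Time constants: τᵢ = Vᵢ/Q for each well-mixed tank.
τ₁ = 100.9/11.88 = 8.49327 s; τ₂ = 161.1/11.88 = 13.5606 s.
Tank 1: C₁ = C_in(1 − e^(−t/τ₁)). Tank 2 (τ₁ ≠ τ₂): C₂ = C_in[1 − (τ₁ e^(−t/τ₁) − τ₂ e^(−t/τ₂))/(τ₁ − τ₂)].
At t = 10.99: e^(−t/τ₁) = 0.274181, e^(−t/τ₂) = 0.444664.
C₂ = 0.4432·[1 − (8.49327·0.274181 − 13.5606·0.444664)/(-5.06734)] = 0.4432·0.269592 = 0.119483 g/L.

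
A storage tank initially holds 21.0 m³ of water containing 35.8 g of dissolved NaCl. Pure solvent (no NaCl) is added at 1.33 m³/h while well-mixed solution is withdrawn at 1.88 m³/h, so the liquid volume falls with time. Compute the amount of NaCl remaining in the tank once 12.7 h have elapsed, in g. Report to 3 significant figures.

8.99 g

Let m(t) be the amount of NaCl. Volume: V(t) = V₀ + (Q_in − Q_out) t = 21.0 − 0.55000 t; V(12.7) = 14.015 m³.
Species balance (pure solvent in): dm/dt = −Q_out · m/V(t).
dm/m = −Q_out dt/(V₀ − 0.55000 t); integrating gives ln(m/m₀) = −(Q_out/(Q_in−Q_out)) ln(V/V₀).
m = m₀ (V₀/V)^(Q_out/(Q_in−Q_out)) = 35.8 × (21.0/14.015)^(-3.4182) = 8.9859 g.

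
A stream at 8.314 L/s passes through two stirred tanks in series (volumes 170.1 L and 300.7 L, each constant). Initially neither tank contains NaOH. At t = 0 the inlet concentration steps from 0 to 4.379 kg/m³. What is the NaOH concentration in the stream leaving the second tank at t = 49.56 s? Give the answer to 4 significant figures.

Each tank obeys Vᵢ dCᵢ/dt = Q(Cᵢ₋₁ − Cᵢ), so τᵢ = Vᵢ/Q.
τ₁ = 170.1/8.314 = 20.4595 s; τ₂ = 300.7/8.314 = 36.1679 s.
Solving the cascade with C₁(0)=C₂(0)=0 gives C₂(t) = C_in[1 − (τ₁ e^(−t/τ₁) − τ₂ e^(−t/τ₂))/(τ₁ − τ₂)].
At t = 49.56: e^(−t/τ₁) = 0.0887128, e^(−t/τ₂) = 0.254037.
C₂ = 4.379·[1 − (20.4595·0.0887128 − 36.1679·0.254037)/(-15.7084)] = 4.379·0.530637 = 2.32366 kg/m³.

2.324 kg/m³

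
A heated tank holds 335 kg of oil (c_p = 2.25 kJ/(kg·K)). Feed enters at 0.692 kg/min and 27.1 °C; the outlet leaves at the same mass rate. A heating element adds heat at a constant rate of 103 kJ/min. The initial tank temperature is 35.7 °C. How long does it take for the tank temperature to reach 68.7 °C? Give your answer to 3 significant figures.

412 min

M c_p dT/dt = ṁ c_p (T_in − T) + Q̇.
τ = M/ṁ = 484.10 min; T_ss = T_in + Q̇/(ṁ c_p) = 93.253 °C.
T(t) = T_ss + (T₀ − T_ss) e^(−t/τ). Set T = 68.7:
e^(−t/τ) = (68.7 − 93.253)/(35.7 − 93.253) = 0.42661
t = −484.10 · ln(0.42661) = 412.40 min.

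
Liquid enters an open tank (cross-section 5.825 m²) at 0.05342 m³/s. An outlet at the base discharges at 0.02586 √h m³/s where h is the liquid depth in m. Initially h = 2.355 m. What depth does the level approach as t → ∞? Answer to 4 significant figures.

Mass balance (ρ constant): A dh/dt = Q_in − 0.02586 √h. At steady state dh/dt = 0:
Q_in = 0.02586 √h_ss ⇒ √h_ss = 0.05342/0.02586 = 2.06574.
h_ss = 2.06574² = 4.26728 m. (Since h₀ = 2.355 m < h_ss, the level will rise toward this value.)

4.267 m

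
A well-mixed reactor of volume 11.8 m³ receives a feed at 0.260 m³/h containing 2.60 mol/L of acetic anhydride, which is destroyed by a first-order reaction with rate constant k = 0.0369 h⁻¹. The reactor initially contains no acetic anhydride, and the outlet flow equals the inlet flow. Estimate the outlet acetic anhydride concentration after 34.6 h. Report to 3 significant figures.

0.846 mol/L

Species balance: V dC/dt = Q C_in − Q C − k V C.
dC/dt = (Q/V) C_in − (Q/V + k) C; effective rate a = Q/V + k = 0.022034 + 0.0369 = 0.058934 h⁻¹.
C_ss = Q C_in/(Q + kV) = 0.97207 mol/L; C(t) = C_ss + (C₀ − C_ss) e^(−a t).
C(34.6) = 0.97207 + (-0.97207)·e^(−0.058934·34.6) = 0.97207 + (-0.97207)·0.13014 = 0.84556 mol/L.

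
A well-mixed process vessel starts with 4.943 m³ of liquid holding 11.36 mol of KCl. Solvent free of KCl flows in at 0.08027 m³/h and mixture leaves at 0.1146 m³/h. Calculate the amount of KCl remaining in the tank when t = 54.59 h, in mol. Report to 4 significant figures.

2.314 mol

Let m(t) be the amount of KCl. Volume: V(t) = V₀ + (Q_in − Q_out) t = 4.943 − 0.0343300 t; V(54.59) = 3.06893 m³.
Solute balance: dm/dt = 0 − Q_out C = −Q_out m/V(t).
Separate: dm/m = −Q_out dt/V(t) ⇒ ln(m/m₀) = −(Q_out/(Q_in−Q_out)) ln(V/V₀).
m = m₀ (V₀/V)^(Q_out/(Q_in−Q_out)) = 11.36 × (4.943/3.06893)^(-3.33819) = 2.31398 mol.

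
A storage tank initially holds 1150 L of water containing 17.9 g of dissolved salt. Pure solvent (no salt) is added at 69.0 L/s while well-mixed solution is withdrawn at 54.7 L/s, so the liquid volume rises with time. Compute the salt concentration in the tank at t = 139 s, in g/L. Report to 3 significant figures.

0.000123 g/L

Let m(t) be the amount of salt. Volume: V(t) = V₀ + (Q_in − Q_out) t = 1150 + 14.300 t; V(139) = 3137.7 L.
Species balance (pure solvent in): dm/dt = −Q_out · m/V(t).
Separate: dm/m = −Q_out dt/V(t) ⇒ ln(m/m₀) = −(Q_out/(Q_in−Q_out)) ln(V/V₀).
m = m₀ (V₀/V)^(Q_out/(Q_in−Q_out)) = 17.9 × (1150/3137.7)^(3.8252) = 0.38495 g.
C = m/V = 0.38495/3137.7 = 0.00012269 g/L.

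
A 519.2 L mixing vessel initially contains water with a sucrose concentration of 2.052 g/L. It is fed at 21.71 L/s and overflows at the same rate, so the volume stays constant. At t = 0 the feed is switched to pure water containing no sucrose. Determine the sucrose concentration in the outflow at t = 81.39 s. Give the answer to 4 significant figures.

0.06826 g/L

Transient balance on the dissolved component: V dC/dt = Q(C_in − C).
Rewrite as dC/dt + C/τ = C_in/τ, τ = V/Q = 23.9152 s.
Solution: C(t) = C_in + (C₀ − C_in) e^(−t/τ).
C(81.39) = 0 + (2.052 − 0)·e^(−81.39/23.9152) = 0 + (2.05200)·0.0332644 = 0.0682585 g/L.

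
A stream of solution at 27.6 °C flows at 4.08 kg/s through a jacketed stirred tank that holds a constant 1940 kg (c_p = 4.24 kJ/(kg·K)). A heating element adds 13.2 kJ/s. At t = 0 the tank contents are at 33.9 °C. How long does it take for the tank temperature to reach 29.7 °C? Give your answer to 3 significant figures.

M c_p dT/dt = ṁ c_p (T_in − T) + Q̇.
τ = M/ṁ = 475.49 s; T_ss = T_in + Q̇/(ṁ c_p) = 28.363 °C.
T(t) = T_ss + (T₀ − T_ss) e^(−t/τ). Set T = 29.7:
e^(−t/τ) = (29.7 − 28.363)/(33.9 − 28.363) = 0.24146
t = −475.49 · ln(0.24146) = 675.69 s.

676 s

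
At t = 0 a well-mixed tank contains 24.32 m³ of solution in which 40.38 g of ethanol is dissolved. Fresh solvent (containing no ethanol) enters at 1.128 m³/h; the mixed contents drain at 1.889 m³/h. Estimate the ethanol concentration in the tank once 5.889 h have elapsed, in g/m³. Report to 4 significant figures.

Let m(t) be the amount of ethanol. Volume: V(t) = V₀ + (Q_in − Q_out) t = 24.32 − 0.761000 t; V(5.889) = 19.8385 m³.
Species balance (pure solvent in): dm/dt = −Q_out · m/V(t).
Separate: dm/m = −Q_out dt/V(t) ⇒ ln(m/m₀) = −(Q_out/(Q_in−Q_out)) ln(V/V₀).
m = m₀ (V₀/V)^(Q_out/(Q_in−Q_out)) = 40.38 × (24.32/19.8385)^(-2.48226) = 24.3555 g.
C = m/V = 24.3555/19.8385 = 1.22769 g/m³.

1.228 g/m³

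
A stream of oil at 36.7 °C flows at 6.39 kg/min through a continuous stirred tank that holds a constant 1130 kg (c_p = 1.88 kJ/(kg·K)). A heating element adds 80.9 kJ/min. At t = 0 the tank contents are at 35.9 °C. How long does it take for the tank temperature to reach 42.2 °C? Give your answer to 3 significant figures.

Unsteady energy balance on the tank contents: M c_p dT/dt = ṁ c_p (T_in − T) + 80.9.
τ = M/ṁ = 176.84 min; T_ss = T_in + Q̇/(ṁ c_p) = 43.434 °C.
T(t) = T_ss + (T₀ − T_ss) e^(−t/τ). Set T = 42.2:
e^(−t/τ) = (42.2 − 43.434)/(35.9 − 43.434) = 0.16382
t = −176.84 · ln(0.16382) = 319.90 min.

320 min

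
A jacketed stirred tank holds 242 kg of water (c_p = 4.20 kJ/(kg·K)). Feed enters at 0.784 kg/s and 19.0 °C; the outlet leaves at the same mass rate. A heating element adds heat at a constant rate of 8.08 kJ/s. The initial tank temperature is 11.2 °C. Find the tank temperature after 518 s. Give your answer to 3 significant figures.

Unsteady energy balance on the tank contents: M c_p dT/dt = ṁ c_p (T_in − T) + 8.08.
Rearrange: dT/dt = (T_ss − T)/τ with τ = M/ṁ = 308.67 s and T_ss = T_in + Q̇/(ṁ c_p) = 21.454 °C.
Solution: T(t) = T_ss + (T₀ − T_ss) e^(−t/τ).
T(518) = 21.454 + (-10.254)·e^(−518/308.67) = 21.454 + (-10.254)·0.18672 = 19.539 °C.

19.5 °C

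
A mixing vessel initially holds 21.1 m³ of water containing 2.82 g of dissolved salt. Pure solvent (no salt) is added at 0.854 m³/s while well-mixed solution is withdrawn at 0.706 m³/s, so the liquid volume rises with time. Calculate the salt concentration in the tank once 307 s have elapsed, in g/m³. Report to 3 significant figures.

Let m(t) be the amount of salt. Volume: V(t) = V₀ + (Q_in − Q_out) t = 21.1 + 0.14800 t; V(307) = 66.536 m³.
Species balance (pure solvent in): dm/dt = −Q_out · m/V(t).
dm/m = −Q_out dt/(V₀ + 0.14800 t); integrating gives ln(m/m₀) = −(Q_out/(Q_in−Q_out)) ln(V/V₀).
m = m₀ (V₀/V)^(Q_out/(Q_in−Q_out)) = 2.82 × (21.1/66.536)^(4.7703) = 0.011775 g.
C = m/V = 0.011775/66.536 = 0.00017697 g/m³.

0.000177 g/m³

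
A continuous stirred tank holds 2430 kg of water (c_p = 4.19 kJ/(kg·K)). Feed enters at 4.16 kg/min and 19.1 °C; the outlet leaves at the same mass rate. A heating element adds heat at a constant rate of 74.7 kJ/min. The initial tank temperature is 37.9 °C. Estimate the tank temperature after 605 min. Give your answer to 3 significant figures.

Unsteady energy balance on the tank contents: M c_p dT/dt = ṁ c_p (T_in − T) + 74.7.
Rearrange: dT/dt = (T_ss − T)/τ with τ = M/ṁ = 584.13 min and T_ss = T_in + Q̇/(ṁ c_p) = 23.386 °C.
Solution: T(t) = T_ss + (T₀ − T_ss) e^(−t/τ).
T(605) = 23.386 + (14.514)·e^(−605/584.13) = 23.386 + (14.514)·0.35497 = 28.538 °C.

28.5 °C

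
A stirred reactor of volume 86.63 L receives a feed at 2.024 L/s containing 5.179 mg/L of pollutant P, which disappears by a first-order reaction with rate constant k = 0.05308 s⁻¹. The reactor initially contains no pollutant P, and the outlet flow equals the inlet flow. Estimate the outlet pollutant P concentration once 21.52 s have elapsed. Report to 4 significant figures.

1.277 mg/L

Accumulation = in − out − consumed: V dC/dt = Q C_in − Q C − k V C.
dC/dt = (Q/V) C_in − (Q/V + k) C; effective rate a = Q/V + k = 0.0233637 + 0.05308 = 0.0764437 s⁻¹.
C_ss = Q C_in/(Q + kV) = 1.58287 mg/L; C(t) = C_ss + (C₀ − C_ss) e^(−a t).
C(21.52) = 1.58287 + (-1.58287)·e^(−0.0764437·21.52) = 1.58287 + (-1.58287)·0.192999 = 1.27738 mg/L.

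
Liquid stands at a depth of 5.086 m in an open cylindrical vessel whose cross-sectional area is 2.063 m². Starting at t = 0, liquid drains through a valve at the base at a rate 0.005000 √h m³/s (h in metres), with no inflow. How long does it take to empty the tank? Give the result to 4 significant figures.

1861 s

A dh/dt = −Q_out = −0.005000 √h.
This is separable: 2 d(√h)/dt = −0.005000/A, so √h = √h₀ − (0.005000/(2A)) t.
Set h = 0: 2√h₀ = (0.005000/A) t_empty ⇒ t_empty = 2A√h₀/0.005000.
t_empty = 2·2.063·√5.086/0.005000 = 4.12600·2.25522/0.005000 = 1861.00 s.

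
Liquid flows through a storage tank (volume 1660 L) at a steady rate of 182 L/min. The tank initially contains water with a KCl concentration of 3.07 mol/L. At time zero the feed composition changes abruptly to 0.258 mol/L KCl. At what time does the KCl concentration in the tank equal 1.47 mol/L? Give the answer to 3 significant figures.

Species balance: V dC/dt = Q(C_in − C) ⇒ τ = V/Q = 9.1209 min.
C(t) = C_in + (C₀ − C_in) e^(−t/τ). Set C = 1.47 and solve for t:
e^(−t/τ) = (C − C_in)/(C₀ − C_in) = (1.47 − 0.258)/(3.07 − 0.258) = 0.43101
t = −τ ln(…) = 9.1209 × 0.84162 = 7.6764 min.

7.68 min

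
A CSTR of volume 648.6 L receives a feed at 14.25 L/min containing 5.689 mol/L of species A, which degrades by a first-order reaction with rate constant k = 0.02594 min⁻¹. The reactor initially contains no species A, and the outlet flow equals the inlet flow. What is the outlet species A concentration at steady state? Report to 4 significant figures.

Species balance: V dC/dt = Q C_in − Q C − k V C.
Steady state (dC/dt = 0): C_ss = Q C_in/(Q + kV) = C_in/(1 + kV/Q).
C_ss = 14.25·5.689/(14.25 + 0.02594·648.6) = 81.0683/31.0747 = 2.60882 mol/L.

2.609 mol/L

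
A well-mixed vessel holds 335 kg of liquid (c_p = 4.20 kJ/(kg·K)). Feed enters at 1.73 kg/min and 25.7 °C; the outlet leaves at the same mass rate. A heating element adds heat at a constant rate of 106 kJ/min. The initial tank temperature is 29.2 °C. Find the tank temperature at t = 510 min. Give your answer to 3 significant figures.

M c_p dT/dt = ṁ c_p (T_in − T) + Q̇.
Rearrange: dT/dt = (T_ss − T)/τ with τ = M/ṁ = 193.64 min and T_ss = T_in + Q̇/(ṁ c_p) = 40.288 °C.
Integrating: T(t) = T_ss + (T₀ − T_ss) e^(−t/τ).
T(510) = 40.288 + (-11.088)·e^(−510/193.64) = 40.288 + (-11.088)·0.071810 = 39.492 °C.

39.5 °C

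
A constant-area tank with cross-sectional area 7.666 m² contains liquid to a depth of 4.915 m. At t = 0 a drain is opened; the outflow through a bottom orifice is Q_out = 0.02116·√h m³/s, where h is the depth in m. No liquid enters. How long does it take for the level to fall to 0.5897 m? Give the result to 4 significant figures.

A dh/dt = −Q_out = −0.02116 √h.
Separate and integrate: 2(√h − √h₀) = −(0.02116/A) t.
t = 2A(√h₀ − √h)/0.02116 = 2·7.666·(√4.915 − √0.5897)/0.02116
  = 15.3320 × (2.21698 − 0.767919) / 0.02116 = 1049.95 s.

1050 s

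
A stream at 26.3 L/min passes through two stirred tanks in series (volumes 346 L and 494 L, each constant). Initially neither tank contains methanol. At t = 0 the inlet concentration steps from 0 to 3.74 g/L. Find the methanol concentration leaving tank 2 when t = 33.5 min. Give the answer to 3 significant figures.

2.33 g/L

Time constants: τᵢ = Vᵢ/Q for each well-mixed tank.
τ₁ = 346/26.3 = 13.156 min; τ₂ = 494/26.3 = 18.783 min.
Solving the cascade with C₁(0)=C₂(0)=0 gives C₂(t) = C_in[1 − (τ₁ e^(−t/τ₁) − τ₂ e^(−t/τ₂))/(τ₁ − τ₂)].
At t = 33.5: e^(−t/τ₁) = 0.078364, e^(−t/τ₂) = 0.16805.
C₂ = 3.74·[1 − (13.156·0.078364 − 18.783·0.16805)/(-5.6274)] = 3.74·0.62228 = 2.3273 g/L.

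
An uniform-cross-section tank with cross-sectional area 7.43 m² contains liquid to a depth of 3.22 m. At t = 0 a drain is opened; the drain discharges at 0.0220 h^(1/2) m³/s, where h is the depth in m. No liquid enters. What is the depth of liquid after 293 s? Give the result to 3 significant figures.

A dh/dt = −Q_out = −0.0220 √h.
∫ h^(−1/2) dh = −(0.0220/A) ∫ dt, giving 2√h = 2√h₀ − (0.0220/A) t.
√h = √3.22 − 0.0220·293/(2·7.43) = 1.7944 − 0.43378 = 1.3607.
h = 1.3607² = 1.8514 m.

1.85 m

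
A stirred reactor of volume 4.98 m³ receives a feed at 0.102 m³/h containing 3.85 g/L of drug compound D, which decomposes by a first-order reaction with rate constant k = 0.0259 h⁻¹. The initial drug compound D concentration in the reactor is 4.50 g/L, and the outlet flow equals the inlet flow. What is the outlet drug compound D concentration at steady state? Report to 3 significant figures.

1.70 g/L

V dC/dt = Q(C_in − C) − k V C.
Steady state (dC/dt = 0): C_ss = Q C_in/(Q + kV) = C_in/(1 + kV/Q).
C_ss = 0.102·3.85/(0.102 + 0.0259·4.98) = 0.39270/0.23098 = 1.7001 g/L.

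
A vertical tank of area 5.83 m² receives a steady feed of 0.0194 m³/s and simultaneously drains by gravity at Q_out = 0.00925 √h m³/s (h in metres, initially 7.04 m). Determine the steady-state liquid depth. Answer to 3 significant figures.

A dh/dt = Q_in − 0.00925 √h. Steady state requires inflow = outflow:
Q_in = 0.00925 √h_ss ⇒ √h_ss = 0.0194/0.00925 = 2.0973.
h_ss = 2.0973² = 4.3987 m. (Since h₀ = 7.04 m > h_ss, the level will fall toward this value.)

4.40 m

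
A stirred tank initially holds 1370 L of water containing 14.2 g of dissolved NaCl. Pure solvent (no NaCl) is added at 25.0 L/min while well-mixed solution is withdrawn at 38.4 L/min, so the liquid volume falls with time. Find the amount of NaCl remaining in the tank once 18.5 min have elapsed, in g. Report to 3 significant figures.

8.01 g

Let m(t) be the amount of NaCl. Volume: V(t) = V₀ + (Q_in − Q_out) t = 1370 − 13.400 t; V(18.5) = 1122.1 L.
Species balance (pure solvent in): dm/dt = −Q_out · m/V(t).
Separate: dm/m = −Q_out dt/V(t) ⇒ ln(m/m₀) = −(Q_out/(Q_in−Q_out)) ln(V/V₀).
m = m₀ (V₀/V)^(Q_out/(Q_in−Q_out)) = 14.2 × (1370/1122.1)^(-2.8657) = 8.0143 g.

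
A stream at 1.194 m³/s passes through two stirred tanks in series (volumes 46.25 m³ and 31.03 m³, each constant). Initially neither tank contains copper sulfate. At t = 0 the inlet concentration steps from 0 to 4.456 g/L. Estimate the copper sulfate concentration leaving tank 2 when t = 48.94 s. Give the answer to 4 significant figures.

Each tank obeys Vᵢ dCᵢ/dt = Q(Cᵢ₋₁ − Cᵢ), so τᵢ = Vᵢ/Q.
τ₁ = 46.25/1.194 = 38.7353 s; τ₂ = 31.03/1.194 = 25.9883 s.
Solving the cascade with C₁(0)=C₂(0)=0 gives C₂(t) = C_in[1 − (τ₁ e^(−t/τ₁) − τ₂ e^(−t/τ₂))/(τ₁ − τ₂)].
At t = 48.94: e^(−t/τ₁) = 0.282678, e^(−t/τ₂) = 0.152109.
C₂ = 4.456·[1 − (38.7353·0.282678 − 25.9883·0.152109)/(12.7471)] = 4.456·0.451122 = 2.01020 g/L.

2.010 g/L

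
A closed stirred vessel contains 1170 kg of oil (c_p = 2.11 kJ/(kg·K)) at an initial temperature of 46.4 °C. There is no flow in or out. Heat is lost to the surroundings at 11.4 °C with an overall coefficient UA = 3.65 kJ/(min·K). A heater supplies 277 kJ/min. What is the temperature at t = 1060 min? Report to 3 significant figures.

Lumped-capacitance energy balance: M c_p dT/dt = UA(T_amb − T) + Q̇.
dT/dt = (T_ss − T)/τ with T_ss = T_amb + Q̇/UA = 11.4 + 277/3.65 = 87.290 °C, τ = M c_p/UA = 1170·2.11/3.65 = 676.36 min.
T approaches T_ss exponentially: T(t) = T_ss + (T₀ − T_ss) e^(−t/τ).
T(1060) = 87.290 + (-40.890)·0.20862 = 78.760 °C.

78.8 °C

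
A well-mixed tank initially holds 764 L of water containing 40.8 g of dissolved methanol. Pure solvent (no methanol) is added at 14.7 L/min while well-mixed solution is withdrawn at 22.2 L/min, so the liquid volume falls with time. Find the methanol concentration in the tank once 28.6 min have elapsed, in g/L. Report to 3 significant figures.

0.0280 g/L

Total volume: dV/dt = Q_in − Q_out = -7.5000 L/min, so V(t) = 764 − 7.5000 t and V(28.6) = 549.50 L.
No methanol enters, so dm/dt = −Q_out · (m/V).
dm/m = −Q_out dt/(V₀ − 7.5000 t); integrating gives ln(m/m₀) = −(Q_out/(Q_in−Q_out)) ln(V/V₀).
m = m₀ (V₀/V)^(Q_out/(Q_in−Q_out)) = 40.8 × (764/549.50)^(-2.9600) = 15.382 g.
C = m/V = 15.382/549.50 = 0.027992 g/L.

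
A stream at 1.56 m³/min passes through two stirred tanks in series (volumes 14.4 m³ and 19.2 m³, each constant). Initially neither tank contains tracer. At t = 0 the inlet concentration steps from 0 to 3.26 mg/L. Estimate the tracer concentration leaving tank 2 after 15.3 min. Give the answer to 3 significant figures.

1.36 mg/L

Time constants: τᵢ = Vᵢ/Q for each well-mixed tank.
τ₁ = 14.4/1.56 = 9.2308 min; τ₂ = 19.2/1.56 = 12.308 min.
Tank 1: C₁ = C_in(1 − e^(−t/τ₁)). Tank 2 (τ₁ ≠ τ₂): C₂ = C_in[1 − (τ₁ e^(−t/τ₁) − τ₂ e^(−t/τ₂))/(τ₁ − τ₂)].
At t = 15.3: e^(−t/τ₁) = 0.19061, e^(−t/τ₂) = 0.28848.
C₂ = 3.26·[1 − (9.2308·0.19061 − 12.308·0.28848)/(-3.0769)] = 3.26·0.41792 = 1.3624 mg/L.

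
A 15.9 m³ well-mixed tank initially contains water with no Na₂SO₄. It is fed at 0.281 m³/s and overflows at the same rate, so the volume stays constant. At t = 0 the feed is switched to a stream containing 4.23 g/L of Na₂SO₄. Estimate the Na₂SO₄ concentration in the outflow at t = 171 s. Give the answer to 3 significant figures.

4.02 g/L

Transient balance on the dissolved component: V dC/dt = Q(C_in − C).
Rewrite as dC/dt + C/τ = C_in/τ, τ = V/Q = 56.584 s.
Integrating: C(t) = C_in + (C₀ − C_in) e^(−t/τ).
C(171) = 4.23 + (0 − 4.23)·e^(−171/56.584) = 4.23 + (-4.2300)·0.048700 = 4.0240 g/L.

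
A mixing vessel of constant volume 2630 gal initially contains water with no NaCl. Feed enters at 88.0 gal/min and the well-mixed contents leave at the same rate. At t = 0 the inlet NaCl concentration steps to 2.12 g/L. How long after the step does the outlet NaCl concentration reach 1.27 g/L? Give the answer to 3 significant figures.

Species balance: V dC/dt = Q(C_in − C) ⇒ τ = V/Q = 29.886 min.
C(t) = C_in + (C₀ − C_in) e^(−t/τ). Set C = 1.27 and solve for t:
e^(−t/τ) = (C − C_in)/(C₀ − C_in) = (1.27 − 2.12)/(0 − 2.12) = 0.40094
t = −τ ln(…) = 29.886 × 0.91394 = 27.314 min.

27.3 min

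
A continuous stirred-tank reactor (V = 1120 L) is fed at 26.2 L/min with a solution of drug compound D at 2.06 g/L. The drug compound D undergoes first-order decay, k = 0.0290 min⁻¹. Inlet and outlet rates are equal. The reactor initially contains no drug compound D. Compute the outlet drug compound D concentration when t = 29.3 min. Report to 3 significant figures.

Species balance: V dC/dt = Q C_in − Q C − k V C.
This is linear with rate a = Q/V + k = 0.052393 min⁻¹.
C_ss = Q C_in/(Q + kV) = 0.91977 g/L; C(t) = C_ss + (C₀ − C_ss) e^(−a t).
C(29.3) = 0.91977 + (-0.91977)·e^(−0.052393·29.3) = 0.91977 + (-0.91977)·0.21543 = 0.72162 g/L.

0.722 g/L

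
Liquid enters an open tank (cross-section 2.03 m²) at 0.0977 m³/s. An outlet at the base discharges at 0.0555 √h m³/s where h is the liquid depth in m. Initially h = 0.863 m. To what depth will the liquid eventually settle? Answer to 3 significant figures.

3.10 m

A dh/dt = Q_in − 0.0555 √h. Steady state requires inflow = outflow:
Q_in = 0.0555 √h_ss ⇒ √h_ss = 0.0977/0.0555 = 1.7604.
h_ss = 1.7604² = 3.0989 m. (Since h₀ = 0.863 m < h_ss, the level will rise toward this value.)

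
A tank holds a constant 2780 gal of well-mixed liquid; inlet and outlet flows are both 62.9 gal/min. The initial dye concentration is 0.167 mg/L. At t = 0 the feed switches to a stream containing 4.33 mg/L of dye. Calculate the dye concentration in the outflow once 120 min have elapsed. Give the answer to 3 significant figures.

4.05 mg/L

Transient balance on the dissolved component: V dC/dt = Q(C_in − C).
Time constant τ = V/Q = 2780/62.9 = 44.197 min.
C approaches C_in exponentially: C(t) = C_in + (C₀ − C_in) e^(−t/τ).
C(120) = 4.33 + (0.167 − 4.33)·e^(−120/44.197) = 4.33 + (-4.1630)·0.066198 = 4.0544 mg/L.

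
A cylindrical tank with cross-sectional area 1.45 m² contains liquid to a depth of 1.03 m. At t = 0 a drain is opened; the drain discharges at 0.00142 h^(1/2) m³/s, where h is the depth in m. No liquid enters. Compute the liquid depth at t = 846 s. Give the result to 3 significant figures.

0.361 m

With no inflow, A dh/dt = −0.00142 √h.
This is separable: 2 d(√h)/dt = −0.00142/A, so √h = √h₀ − (0.00142/(2A)) t.
√h = √1.03 − 0.00142·846/(2·1.45) = 1.0149 − 0.41425 = 0.60064.
h = 0.60064² = 0.36077 m.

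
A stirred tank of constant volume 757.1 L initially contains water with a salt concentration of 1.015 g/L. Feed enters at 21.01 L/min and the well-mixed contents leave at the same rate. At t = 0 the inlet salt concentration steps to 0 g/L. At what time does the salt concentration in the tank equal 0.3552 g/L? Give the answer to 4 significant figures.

Species balance: V dC/dt = Q(C_in − C) ⇒ τ = V/Q = 36.0352 min.
C(t) = C_in + (C₀ − C_in) e^(−t/τ). Set C = 0.3552 and solve for t:
e^(−t/τ) = (C − C_in)/(C₀ − C_in) = (0.3552 − 0)/(1.015 − 0) = 0.349951
t = −τ ln(…) = 36.0352 × 1.04996 = 37.8356 min.

37.84 min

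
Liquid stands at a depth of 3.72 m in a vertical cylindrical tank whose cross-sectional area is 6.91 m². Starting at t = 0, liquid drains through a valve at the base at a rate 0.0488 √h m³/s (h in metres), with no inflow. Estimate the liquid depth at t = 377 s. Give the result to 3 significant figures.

0.357 m

Accumulation of liquid (constant cross-section A): A dh/dt = −0.0488 √h.
This is separable: 2 d(√h)/dt = −0.0488/A, so √h = √h₀ − (0.0488/(2A)) t.
√h = √3.72 − 0.0488·377/(2·6.91) = 1.9287 − 1.3312 = 0.59750.
h = 0.59750² = 0.35701 m.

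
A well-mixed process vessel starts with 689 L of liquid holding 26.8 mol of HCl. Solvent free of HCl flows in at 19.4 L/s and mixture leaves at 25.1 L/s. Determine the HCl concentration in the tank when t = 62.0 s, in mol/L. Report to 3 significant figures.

0.00336 mol/L

Let m(t) be the amount of HCl. Volume: V(t) = V₀ + (Q_in − Q_out) t = 689 − 5.7000 t; V(62.0) = 335.60 L.
No HCl enters, so dm/dt = −Q_out · (m/V).
dm/m = −Q_out dt/(V₀ − 5.7000 t); integrating gives ln(m/m₀) = −(Q_out/(Q_in−Q_out)) ln(V/V₀).
m = m₀ (V₀/V)^(Q_out/(Q_in−Q_out)) = 26.8 × (689/335.60)^(-4.4035) = 1.1285 mol.
C = m/V = 1.1285/335.60 = 0.0033625 mol/L.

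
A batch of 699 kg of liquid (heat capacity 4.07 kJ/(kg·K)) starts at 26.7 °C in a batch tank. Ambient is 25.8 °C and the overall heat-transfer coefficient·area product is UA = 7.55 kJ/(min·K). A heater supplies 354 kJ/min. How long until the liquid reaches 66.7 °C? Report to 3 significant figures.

Energy balance: M c_p dT/dt = −UA(T − T_amb) + Q̇.
τ = M c_p/UA = 376.81 min; T_ss = T_amb + Q̇/UA = 25.8 + 354/7.55 = 72.687 °C.
T(t) = T_ss + (T₀ − T_ss)e^(−t/τ); set T = 66.7:
t = −τ ln[(T − T_ss)/(T₀ − T_ss)] = −376.81 · ln(0.13020) = 768.21 min.

768 min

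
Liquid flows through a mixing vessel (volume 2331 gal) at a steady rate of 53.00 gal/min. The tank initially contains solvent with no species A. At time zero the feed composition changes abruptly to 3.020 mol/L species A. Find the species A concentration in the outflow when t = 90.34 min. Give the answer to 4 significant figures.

Mass balance on the solute (V constant): V dC/dt = Q(C_in − C).
Rewrite as dC/dt + C/τ = C_in/τ, τ = V/Q = 43.9811 min.
Integrating: C(t) = C_in + (C₀ − C_in) e^(−t/τ).
C(90.34) = 3.020 + (0 − 3.020)·e^(−90.34/43.9811) = 3.020 + (-3.02000)·0.128213 = 2.63280 mol/L.

2.633 mol/L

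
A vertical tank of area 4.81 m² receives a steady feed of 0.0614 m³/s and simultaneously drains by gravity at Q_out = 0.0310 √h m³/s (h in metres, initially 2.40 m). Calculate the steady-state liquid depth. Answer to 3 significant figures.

A dh/dt = Q_in − 0.0310 √h. Steady state requires inflow = outflow:
Q_in = 0.0310 √h_ss ⇒ √h_ss = 0.0614/0.0310 = 1.9806.
h_ss = 1.9806² = 3.9230 m. (Since h₀ = 2.40 m < h_ss, the level will rise toward this value.)

3.92 m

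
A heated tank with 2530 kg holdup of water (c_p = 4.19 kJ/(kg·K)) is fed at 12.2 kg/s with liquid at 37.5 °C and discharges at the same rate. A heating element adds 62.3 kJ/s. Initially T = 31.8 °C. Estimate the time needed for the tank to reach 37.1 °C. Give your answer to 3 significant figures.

First-law balance (no shaft work): M c_p dT/dt = ṁ c_p (T_in − T) + 62.3.
τ = M/ṁ = 207.38 s; T_ss = T_in + Q̇/(ṁ c_p) = 38.719 °C.
T(t) = T_ss + (T₀ − T_ss) e^(−t/τ). Set T = 37.1:
e^(−t/τ) = (37.1 − 38.719)/(31.8 − 38.719) = 0.23397
t = −207.38 · ln(0.23397) = 301.23 s.

301 s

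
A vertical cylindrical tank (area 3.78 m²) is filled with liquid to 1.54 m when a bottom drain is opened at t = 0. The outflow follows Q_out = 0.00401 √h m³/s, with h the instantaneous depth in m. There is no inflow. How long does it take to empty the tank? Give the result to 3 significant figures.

Accumulation of liquid (constant cross-section A): A dh/dt = −0.00401 √h.
This is separable: 2 d(√h)/dt = −0.00401/A, so √h = √h₀ − (0.00401/(2A)) t.
Set h = 0: 2√h₀ = (0.00401/A) t_empty ⇒ t_empty = 2A√h₀/0.00401.
t_empty = 2·3.78·√1.54/0.00401 = 7.5600·1.2410/0.00401 = 2339.6 s.

2340 s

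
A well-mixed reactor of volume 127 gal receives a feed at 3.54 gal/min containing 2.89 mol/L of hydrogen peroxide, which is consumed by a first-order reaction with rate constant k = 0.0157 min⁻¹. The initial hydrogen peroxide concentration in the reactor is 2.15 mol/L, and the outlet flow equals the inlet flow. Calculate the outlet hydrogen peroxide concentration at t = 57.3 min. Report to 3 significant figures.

1.87 mol/L

V dC/dt = Q(C_in − C) − k V C.
dC/dt = (Q/V) C_in − (Q/V + k) C; effective rate a = Q/V + k = 0.027874 + 0.0157 = 0.043574 min⁻¹.
C_ss = Q C_in/(Q + kV) = 1.8487 mol/L; C(t) = C_ss + (C₀ − C_ss) e^(−a t).
C(57.3) = 1.8487 + (0.30129)·e^(−0.043574·57.3) = 1.8487 + (0.30129)·0.082349 = 1.8735 mol/L.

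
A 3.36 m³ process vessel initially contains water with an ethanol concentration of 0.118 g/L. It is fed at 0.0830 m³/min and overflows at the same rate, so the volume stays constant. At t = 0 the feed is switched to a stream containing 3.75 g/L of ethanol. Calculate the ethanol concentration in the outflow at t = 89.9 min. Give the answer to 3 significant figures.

Accumulation = in − out for the solute gives V dC/dt = Q(C_in − C).
So dC/dt = (C_in − C)/τ with τ = V/Q = 3.36/0.0830 = 40.482 min.
Solution: C(t) = C_in + (C₀ − C_in) e^(−t/τ).
C(89.9) = 3.75 + (0.118 − 3.75)·e^(−89.9/40.482) = 3.75 + (-3.6320)·0.10853 = 3.3558 g/L.

3.36 g/L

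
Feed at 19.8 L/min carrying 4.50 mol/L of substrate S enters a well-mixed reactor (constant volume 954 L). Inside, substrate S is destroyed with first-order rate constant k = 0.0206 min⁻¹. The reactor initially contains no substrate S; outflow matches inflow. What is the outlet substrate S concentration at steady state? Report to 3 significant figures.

Species balance: V dC/dt = Q C_in − Q C − k V C.
Steady state (dC/dt = 0): C_ss = Q C_in/(Q + kV) = C_in/(1 + kV/Q).
C_ss = 19.8·4.50/(19.8 + 0.0206·954) = 89.100/39.452 = 2.2584 mol/L.

2.26 mol/L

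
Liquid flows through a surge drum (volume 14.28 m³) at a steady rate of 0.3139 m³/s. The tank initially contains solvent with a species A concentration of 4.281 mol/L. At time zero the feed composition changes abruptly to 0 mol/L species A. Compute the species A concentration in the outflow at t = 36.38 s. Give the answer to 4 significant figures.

1.924 mol/L

Accumulation = in − out for the solute gives V dC/dt = Q(C_in − C).
Rewrite as dC/dt + C/τ = C_in/τ, τ = V/Q = 45.4922 s.
This is linear first-order; C(t) = C_in + (C₀ − C_in) e^(−t/τ).
C(36.38) = 0 + (4.281 − 0)·e^(−36.38/45.4922) = 0 + (4.28100)·0.449465 = 1.92416 mol/L.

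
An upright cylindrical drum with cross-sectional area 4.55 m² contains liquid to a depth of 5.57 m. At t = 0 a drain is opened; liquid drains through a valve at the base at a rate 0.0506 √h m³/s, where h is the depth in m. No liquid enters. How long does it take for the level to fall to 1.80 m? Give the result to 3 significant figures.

183 s

With no inflow, A dh/dt = −0.0506 √h.
∫ h^(−1/2) dh = −(0.0506/A) ∫ dt, giving 2√h = 2√h₀ − (0.0506/A) t.
t = 2A(√h₀ − √h)/0.0506 = 2·4.55·(√5.57 − √1.80)/0.0506
  = 9.1000 × (2.3601 − 1.3416) / 0.0506 = 183.16 s.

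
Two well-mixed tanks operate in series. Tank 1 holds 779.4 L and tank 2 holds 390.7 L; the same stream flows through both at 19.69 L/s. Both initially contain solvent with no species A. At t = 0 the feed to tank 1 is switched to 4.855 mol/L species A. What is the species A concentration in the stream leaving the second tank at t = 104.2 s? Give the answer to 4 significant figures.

4.181 mol/L

Species balance on tank i: dCᵢ/dt = (Cᵢ₋₁ − Cᵢ)/τᵢ with τᵢ = Vᵢ/Q.
τ₁ = 779.4/19.69 = 39.5835 s; τ₂ = 390.7/19.69 = 19.8426 s.
Tank 1: C₁ = C_in(1 − e^(−t/τ₁)). Tank 2 (τ₁ ≠ τ₂): C₂ = C_in[1 − (τ₁ e^(−t/τ₁) − τ₂ e^(−t/τ₂))/(τ₁ − τ₂)].
At t = 104.2: e^(−t/τ₁) = 0.0719052, e^(−t/τ₂) = 0.00524050.
C₂ = 4.855·[1 − (39.5835·0.0719052 − 19.8426·0.00524050)/(19.7410)] = 4.855·0.861087 = 4.18058 mol/L.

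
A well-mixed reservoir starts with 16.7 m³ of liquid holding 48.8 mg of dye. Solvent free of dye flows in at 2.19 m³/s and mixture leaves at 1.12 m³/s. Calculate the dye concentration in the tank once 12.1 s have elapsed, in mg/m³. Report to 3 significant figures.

Total volume: dV/dt = Q_in − Q_out = 1.0700 m³/s, so V(t) = 16.7 + 1.0700 t and V(12.1) = 29.647 m³.
Species balance (pure solvent in): dm/dt = −Q_out · m/V(t).
dm/m = −Q_out dt/(V₀ + 1.0700 t); integrating gives ln(m/m₀) = −(Q_out/(Q_in−Q_out)) ln(V/V₀).
m = m₀ (V₀/V)^(Q_out/(Q_in−Q_out)) = 48.8 × (16.7/29.647)^(1.0467) = 26.761 mg.
C = m/V = 26.761/29.647 = 0.90267 mg/m³.

0.903 mg/m³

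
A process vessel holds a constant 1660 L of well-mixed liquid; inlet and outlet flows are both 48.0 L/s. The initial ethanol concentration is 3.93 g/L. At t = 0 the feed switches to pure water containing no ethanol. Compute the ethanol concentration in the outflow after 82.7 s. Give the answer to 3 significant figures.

Transient balance on the dissolved component: V dC/dt = Q(C_in − C).
So dC/dt = (C_in − C)/τ with τ = V/Q = 1660/48.0 = 34.583 s.
Solution: C(t) = C_in + (C₀ − C_in) e^(−t/τ).
C(82.7) = 0 + (3.93 − 0)·e^(−82.7/34.583) = 0 + (3.9300)·0.091508 = 0.35963 g/L.

0.360 g/L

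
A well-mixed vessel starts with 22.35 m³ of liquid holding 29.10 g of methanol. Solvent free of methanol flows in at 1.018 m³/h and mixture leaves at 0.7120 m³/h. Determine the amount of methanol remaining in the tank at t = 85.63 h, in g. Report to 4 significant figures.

Let m(t) be the amount of methanol. Volume: V(t) = V₀ + (Q_in − Q_out) t = 22.35 + 0.306000 t; V(85.63) = 48.5528 m³.
Solute balance: dm/dt = 0 − Q_out C = −Q_out m/V(t).
dm/m = −Q_out dt/(V₀ + 0.306000 t); integrating gives ln(m/m₀) = −(Q_out/(Q_in−Q_out)) ln(V/V₀).
m = m₀ (V₀/V)^(Q_out/(Q_in−Q_out)) = 29.10 × (22.35/48.5528)^(2.32680) = 4.78531 g.

4.785 g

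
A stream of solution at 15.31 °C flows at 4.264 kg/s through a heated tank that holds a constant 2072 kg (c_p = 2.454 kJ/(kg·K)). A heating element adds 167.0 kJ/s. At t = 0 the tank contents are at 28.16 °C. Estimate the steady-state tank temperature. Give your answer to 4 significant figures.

M c_p dT/dt = ṁ c_p (T_in − T) + Q̇.
At steady state dT/dt = 0 ⇒ T_ss = T_in + Q̇/(ṁ c_p) = 15.31 + 167.0/(4.264·2.454) = 31.2697 °C.

31.27 °C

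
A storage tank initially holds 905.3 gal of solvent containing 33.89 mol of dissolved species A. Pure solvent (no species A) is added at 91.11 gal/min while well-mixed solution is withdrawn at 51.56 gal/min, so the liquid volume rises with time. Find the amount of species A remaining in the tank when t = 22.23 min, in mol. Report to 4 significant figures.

Let m(t) be the amount of species A. Volume: V(t) = V₀ + (Q_in − Q_out) t = 905.3 + 39.5500 t; V(22.23) = 1784.50 gal.
Species balance (pure solvent in): dm/dt = −Q_out · m/V(t).
dm/m = −Q_out dt/(V₀ + 39.5500 t); integrating gives ln(m/m₀) = −(Q_out/(Q_in−Q_out)) ln(V/V₀).
m = m₀ (V₀/V)^(Q_out/(Q_in−Q_out)) = 33.89 × (905.3/1784.50)^(1.30367) = 13.9911 mol.

13.99 mol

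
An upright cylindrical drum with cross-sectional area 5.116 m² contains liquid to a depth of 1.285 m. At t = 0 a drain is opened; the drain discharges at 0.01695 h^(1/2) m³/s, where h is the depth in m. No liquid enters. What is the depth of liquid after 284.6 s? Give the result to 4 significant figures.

0.4384 m

A dh/dt = −Q_out = −0.01695 √h.
∫ h^(−1/2) dh = −(0.01695/A) ∫ dt, giving 2√h = 2√h₀ − (0.01695/A) t.
√h = √1.285 − 0.01695·284.6/(2·5.116) = 1.13358 − 0.471459 = 0.662119.
h = 0.662119² = 0.438402 m.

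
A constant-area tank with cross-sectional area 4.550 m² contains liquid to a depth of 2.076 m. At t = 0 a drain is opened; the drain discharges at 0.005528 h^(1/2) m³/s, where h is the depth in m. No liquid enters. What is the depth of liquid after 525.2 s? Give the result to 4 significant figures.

With no inflow, A dh/dt = −0.005528 √h.
This is separable: 2 d(√h)/dt = −0.005528/A, so √h = √h₀ − (0.005528/(2A)) t.
√h = √2.076 − 0.005528·525.2/(2·4.550) = 1.44083 − 0.319045 = 1.12179.
h = 1.12179² = 1.25841 m.

1.258 m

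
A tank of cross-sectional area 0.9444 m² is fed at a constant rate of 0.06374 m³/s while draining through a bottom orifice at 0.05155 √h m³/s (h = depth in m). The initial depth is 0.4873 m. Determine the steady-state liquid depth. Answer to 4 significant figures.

1.529 m

Unsteady balance on liquid volume: A dh/dt = Q_in − 0.05155 √h. At steady state dh/dt = 0:
Q_in = 0.05155 √h_ss ⇒ √h_ss = 0.06374/0.05155 = 1.23647.
h_ss = 1.23647² = 1.52886 m. (Since h₀ = 0.4873 m < h_ss, the level will rise toward this value.)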